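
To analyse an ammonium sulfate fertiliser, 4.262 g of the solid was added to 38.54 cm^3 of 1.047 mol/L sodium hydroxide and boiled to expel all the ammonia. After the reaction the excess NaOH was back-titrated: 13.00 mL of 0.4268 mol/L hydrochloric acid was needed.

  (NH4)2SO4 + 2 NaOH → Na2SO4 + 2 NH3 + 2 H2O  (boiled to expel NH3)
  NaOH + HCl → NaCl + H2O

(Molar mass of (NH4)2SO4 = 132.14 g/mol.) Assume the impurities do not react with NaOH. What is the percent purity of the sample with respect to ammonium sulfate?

53.95 %

n(NaOH) added = 0.03854 × 1.047 = 0.04035 mol
n(HCl) used in back-titration = 0.01300 × 0.4268 = 5.548 × 10^-3 mol
n(NaOH) left over = 5.548 × 10^-3 mol (1:1 ratio)
n(NaOH) consumed by analyte = 0.04035 − 5.548 × 10^-3 = 0.03480 mol
From the 1:2 ratio, n((NH4)2SO4) = 1/2 × 0.03480 = 0.01740 mol
mass of (NH4)2SO4 = 0.01740 × 132.14 = 2.299 g
% (NH4)2SO4 = 2.299 / 4.262 × 100 = 53.95 %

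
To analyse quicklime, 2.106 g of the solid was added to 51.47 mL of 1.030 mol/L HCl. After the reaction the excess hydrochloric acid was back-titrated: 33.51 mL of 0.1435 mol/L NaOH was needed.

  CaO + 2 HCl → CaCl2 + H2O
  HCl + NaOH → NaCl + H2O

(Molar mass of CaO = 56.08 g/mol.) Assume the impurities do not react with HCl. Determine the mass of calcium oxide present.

n(HCl) added = 0.05147 × 1.030 = 0.05301 mol
n(NaOH) used in back-titration = 0.03351 × 0.1435 = 4.809 × 10^-3 mol
n(HCl) left over = 4.809 × 10^-3 mol (1:1 ratio)
n(HCl) consumed by analyte = 0.05301 − 4.809 × 10^-3 = 0.04821 mol
From the 1:2 ratio, n(CaO) = 1/2 × 0.04821 = 0.02410 mol
mass of CaO = 0.02410 × 56.08 = 1.352 g

1.352 g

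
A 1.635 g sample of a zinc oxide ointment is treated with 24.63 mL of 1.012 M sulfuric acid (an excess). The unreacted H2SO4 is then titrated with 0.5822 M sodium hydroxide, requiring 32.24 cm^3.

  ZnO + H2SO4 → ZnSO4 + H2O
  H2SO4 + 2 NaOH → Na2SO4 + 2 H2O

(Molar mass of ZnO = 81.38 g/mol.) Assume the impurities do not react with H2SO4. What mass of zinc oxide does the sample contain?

n(H2SO4) added = 0.02463 × 1.012 = 0.02493 mol
n(NaOH) used in back-titration = 0.03224 × 0.5822 = 0.01877 mol
From the 1:2 ratio, n(H2SO4) left over = 1/2 × 0.01877 = 9.385 × 10^-3 mol
n(H2SO4) consumed by analyte = 0.02493 − 9.385 × 10^-3 = 0.01554 mol
n(ZnO) = 0.01554 mol (1:1 ratio)
mass of ZnO = 0.01554 × 81.38 = 1.265 g

1.265 g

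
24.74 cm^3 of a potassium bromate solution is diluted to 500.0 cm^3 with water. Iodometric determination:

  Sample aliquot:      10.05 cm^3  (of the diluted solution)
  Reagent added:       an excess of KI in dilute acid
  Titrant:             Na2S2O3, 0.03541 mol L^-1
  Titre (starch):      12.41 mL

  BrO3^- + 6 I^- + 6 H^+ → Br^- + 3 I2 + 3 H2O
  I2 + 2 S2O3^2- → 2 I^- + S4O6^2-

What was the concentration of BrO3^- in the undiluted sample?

0.1473 mol/L

n(S2O3^2-) = 0.01241 × 0.03541 = 4.394 × 10^-4 mol
n(I2) = n(S2O3^2-)/2 = 2.197 × 10^-4 mol
From the 1:3 ratio, n(BrO3^-) in the aliquot = 1/3 × 2.197 × 10^-4 = 7.324 × 10^-5 mol
[BrO3^-]_dilute = 7.324 × 10^-5 / 0.01005 = 0.007288 mol/L
[BrO3^-]_original = 0.007288 × 500.0/24.74 = 0.1473 mol/L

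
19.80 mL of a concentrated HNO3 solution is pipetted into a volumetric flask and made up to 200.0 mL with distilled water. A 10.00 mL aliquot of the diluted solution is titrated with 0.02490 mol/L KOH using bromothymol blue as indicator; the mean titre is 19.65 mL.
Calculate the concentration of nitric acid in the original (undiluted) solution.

HNO3 + KOH → KNO3 + H2O
n(KOH) = 0.01965 × 0.02490 = 4.893 × 10^-4 mol
n(HNO3) in the aliquot = 4.893 × 10^-4 mol (1:1 ratio)
[HNO3]_dilute = 4.893 × 10^-4 / 0.01000 = 0.04893 mol/L
Dilution factor = 200.0 / 19.80 = 10.10
[HNO3]_stock = 0.04893 × 10.10 = 0.4942 mol/L

0.4942 mol/L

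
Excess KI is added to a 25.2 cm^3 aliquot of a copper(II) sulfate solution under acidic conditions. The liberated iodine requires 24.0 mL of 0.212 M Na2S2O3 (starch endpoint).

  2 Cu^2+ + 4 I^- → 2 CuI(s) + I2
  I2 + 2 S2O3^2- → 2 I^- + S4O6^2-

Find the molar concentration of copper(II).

0.202 M

n(S2O3^2-) = 0.0240 × 0.212 = 5.09 × 10^-3 mol
n(I2) = n(S2O3^2-)/2 = 2.54 × 10^-3 mol
From the 2:1 ratio, n(Cu2+) in the aliquot = 2/1 × 2.54 × 10^-3 = 5.09 × 10^-3 mol
[Cu2+] = 5.09 × 10^-3 / 0.0252 = 0.202 mol/L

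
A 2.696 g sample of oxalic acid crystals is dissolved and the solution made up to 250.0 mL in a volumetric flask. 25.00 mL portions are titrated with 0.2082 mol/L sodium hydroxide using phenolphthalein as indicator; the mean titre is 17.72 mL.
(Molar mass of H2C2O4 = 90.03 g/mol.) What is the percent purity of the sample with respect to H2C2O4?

H2C2O4 + 2 NaOH → Na2C2O4 + 2 H2O
n(NaOH) per titration = 0.01772 × 0.2082 = 3.689 × 10^-3 mol
From the 1:2 ratio, n(H2C2O4) in each aliquot = 1/2 × 3.689 × 10^-3 = 1.845 × 10^-3 mol
n(H2C2O4) in the whole flask = 1.845 × 10^-3 × 250.0/25.00 = 0.01845 mol
mass of H2C2O4 = 0.01845 × 90.03 = 1.661 g
% H2C2O4 = 1.661 / 2.696 × 100 = 61.60 %

61.60 %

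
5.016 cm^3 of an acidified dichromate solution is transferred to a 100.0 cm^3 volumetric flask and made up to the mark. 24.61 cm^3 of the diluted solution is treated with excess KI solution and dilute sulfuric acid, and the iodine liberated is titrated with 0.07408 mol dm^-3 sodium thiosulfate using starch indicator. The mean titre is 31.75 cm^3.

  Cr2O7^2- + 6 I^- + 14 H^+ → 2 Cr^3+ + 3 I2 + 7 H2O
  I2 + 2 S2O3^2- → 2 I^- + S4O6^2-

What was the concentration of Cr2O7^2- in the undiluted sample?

0.3176 mol/L

n(S2O3^2-) = 0.03175 × 0.07408 = 2.352 × 10^-3 mol
n(I2) = n(S2O3^2-)/2 = 1.176 × 10^-3 mol
From the 1:3 ratio, n(Cr2O7^2-) in the aliquot = 1/3 × 1.176 × 10^-3 = 3.920 × 10^-4 mol
[Cr2O7^2-]_dilute = 3.920 × 10^-4 / 0.02461 = 0.01593 mol/L
[Cr2O7^2-]_original = 0.01593 × 100.0/5.016 = 0.3176 mol/L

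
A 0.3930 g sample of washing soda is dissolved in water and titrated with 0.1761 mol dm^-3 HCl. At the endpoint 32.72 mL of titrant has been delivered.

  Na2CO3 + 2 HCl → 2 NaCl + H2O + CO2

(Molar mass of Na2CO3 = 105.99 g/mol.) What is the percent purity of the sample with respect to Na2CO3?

n(HCl) = 0.03272 L × 0.1761 mol/L = 5.762 × 10^-3 mol
From the 1:2 ratio, n(Na2CO3) = 1/2 × 5.762 × 10^-3 = 2.881 × 10^-3 mol
mass of Na2CO3 = 2.881 × 10^-3 × 105.99 g/mol = 0.3054 g
% Na2CO3 = 0.3054 / 0.3930 × 100 = 77.70 %

77.70 %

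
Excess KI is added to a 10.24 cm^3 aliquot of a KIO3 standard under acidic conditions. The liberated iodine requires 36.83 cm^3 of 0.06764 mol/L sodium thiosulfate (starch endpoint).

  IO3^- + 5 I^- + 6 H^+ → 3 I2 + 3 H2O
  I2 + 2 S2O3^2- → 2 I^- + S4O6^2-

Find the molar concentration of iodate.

n(S2O3^2-) = 0.03683 × 0.06764 = 2.491 × 10^-3 mol
n(I2) = n(S2O3^2-)/2 = 1.246 × 10^-3 mol
From the 1:3 ratio, n(IO3^-) in the aliquot = 1/3 × 1.246 × 10^-3 = 4.152 × 10^-4 mol
[IO3^-] = 4.152 × 10^-4 / 0.01024 = 0.04055 mol/L

0.04055 mol/L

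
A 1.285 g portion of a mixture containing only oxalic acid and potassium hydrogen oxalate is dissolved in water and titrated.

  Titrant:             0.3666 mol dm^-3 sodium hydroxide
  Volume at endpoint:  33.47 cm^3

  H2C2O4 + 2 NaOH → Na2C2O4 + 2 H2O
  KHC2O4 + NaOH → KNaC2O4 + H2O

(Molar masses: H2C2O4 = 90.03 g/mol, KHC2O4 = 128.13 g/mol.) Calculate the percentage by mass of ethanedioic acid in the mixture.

12.10 %

n(NaOH) = 0.03347 × 0.3666 = 0.01227 mol
Let x = n(H2C2O4), y = n(KHC2O4).
Titrant: 2x + 1y = 0.01227;  mass: 90.03x + 128.13y = 1.285
Solving, x = 1.728 × 10^-3 mol, y = 8.815 × 10^-3 mol
mass of H2C2O4 = 1.728 × 10^-3 × 90.03 = 0.1555 g
% H2C2O4 = 0.1555 / 1.285 × 100 = 12.10 %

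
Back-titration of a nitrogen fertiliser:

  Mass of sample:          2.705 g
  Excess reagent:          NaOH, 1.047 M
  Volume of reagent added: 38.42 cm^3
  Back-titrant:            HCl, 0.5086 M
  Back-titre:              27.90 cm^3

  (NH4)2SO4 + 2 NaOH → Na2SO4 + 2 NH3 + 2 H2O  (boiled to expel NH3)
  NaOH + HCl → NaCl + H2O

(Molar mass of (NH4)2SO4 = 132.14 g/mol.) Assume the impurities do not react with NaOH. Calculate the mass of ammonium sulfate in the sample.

n(NaOH) added = 0.03842 × 1.047 = 0.04023 mol
n(HCl) used in back-titration = 0.02790 × 0.5086 = 0.01419 mol
n(NaOH) left over = 0.01419 mol (1:1 ratio)
n(NaOH) consumed by analyte = 0.04023 − 0.01419 = 0.02604 mol
From the 1:2 ratio, n((NH4)2SO4) = 1/2 × 0.02604 = 0.01302 mol
mass of (NH4)2SO4 = 0.01302 × 132.14 = 1.720 g

1.720 g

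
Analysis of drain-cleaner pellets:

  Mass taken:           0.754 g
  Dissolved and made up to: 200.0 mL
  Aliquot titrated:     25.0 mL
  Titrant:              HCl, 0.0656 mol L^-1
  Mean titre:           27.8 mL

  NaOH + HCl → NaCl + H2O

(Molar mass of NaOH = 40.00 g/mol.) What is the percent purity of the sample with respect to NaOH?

77.4 %

n(HCl) per titration = 0.0278 × 0.0656 = 1.82 × 10^-3 mol
n(NaOH) in each aliquot = 1.82 × 10^-3 mol (1:1 ratio)
n(NaOH) in the whole flask = 1.82 × 10^-3 × 200.0/25.0 = 0.0146 mol
mass of NaOH = 0.0146 × 40.00 = 0.584 g
% NaOH = 0.584 / 0.754 × 100 = 77.4 %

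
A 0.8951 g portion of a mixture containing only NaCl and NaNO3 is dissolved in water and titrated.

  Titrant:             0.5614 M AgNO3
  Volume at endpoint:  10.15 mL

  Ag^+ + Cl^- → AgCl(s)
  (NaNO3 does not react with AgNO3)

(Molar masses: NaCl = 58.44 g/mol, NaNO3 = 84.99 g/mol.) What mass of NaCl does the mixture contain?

n(AgNO3) = 0.01015 × 0.5614 = 5.698 × 10^-3 mol
Let x = n(NaCl), y = n(NaNO3).
Titrant: 1x = 5.698 × 10^-3;  mass: 58.44x + 84.99y = 0.8951
Solving, x = 5.698 × 10^-3 mol, y = 6.614 × 10^-3 mol
mass of NaCl = 5.698 × 10^-3 × 58.44 = 0.3330 g

0.3330 g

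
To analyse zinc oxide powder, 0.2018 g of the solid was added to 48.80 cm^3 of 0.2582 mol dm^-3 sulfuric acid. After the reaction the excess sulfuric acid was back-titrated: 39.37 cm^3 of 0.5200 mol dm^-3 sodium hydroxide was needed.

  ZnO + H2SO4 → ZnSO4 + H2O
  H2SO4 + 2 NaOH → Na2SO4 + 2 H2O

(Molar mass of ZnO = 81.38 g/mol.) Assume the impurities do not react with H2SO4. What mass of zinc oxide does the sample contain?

n(H2SO4) added = 0.04880 × 0.2582 = 0.01260 mol
n(NaOH) used in back-titration = 0.03937 × 0.5200 = 0.02047 mol
From the 1:2 ratio, n(H2SO4) left over = 1/2 × 0.02047 = 0.01024 mol
n(H2SO4) consumed by analyte = 0.01260 − 0.01024 = 2.364 × 10^-3 mol
n(ZnO) = 2.364 × 10^-3 mol (1:1 ratio)
mass of ZnO = 2.364 × 10^-3 × 81.38 = 0.1924 g

0.1924 g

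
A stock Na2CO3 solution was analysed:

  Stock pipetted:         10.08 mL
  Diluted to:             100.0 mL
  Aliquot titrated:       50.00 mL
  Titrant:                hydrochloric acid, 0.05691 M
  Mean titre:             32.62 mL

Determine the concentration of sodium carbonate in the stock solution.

0.1842 M

Na2CO3 + 2 HCl → 2 NaCl + H2O + CO2
n(HCl) = 0.03262 × 0.05691 = 1.856 × 10^-3 mol
From the 1:2 ratio, n(Na2CO3) in the aliquot = 1/2 × 1.856 × 10^-3 = 9.282 × 10^-4 mol
[Na2CO3]_dilute = 9.282 × 10^-4 / 0.05000 = 0.01856 mol/L
Dilution factor = 100.0 / 10.08 = 9.921
[Na2CO3]_stock = 0.01856 × 9.921 = 0.1842 mol/L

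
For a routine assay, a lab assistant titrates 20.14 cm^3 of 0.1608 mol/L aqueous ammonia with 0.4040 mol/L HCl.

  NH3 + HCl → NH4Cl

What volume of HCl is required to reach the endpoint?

8.016 mL

n(NH3) = 0.02014 L × 0.1608 mol/L = 3.239 × 10^-3 mol
n(HCl) = 3.239 × 10^-3 mol (1:1 stoichiometry)
V(HCl) = 3.239 × 10^-3 mol / 0.4040 mol/L = 0.008016 L = 8.016 mL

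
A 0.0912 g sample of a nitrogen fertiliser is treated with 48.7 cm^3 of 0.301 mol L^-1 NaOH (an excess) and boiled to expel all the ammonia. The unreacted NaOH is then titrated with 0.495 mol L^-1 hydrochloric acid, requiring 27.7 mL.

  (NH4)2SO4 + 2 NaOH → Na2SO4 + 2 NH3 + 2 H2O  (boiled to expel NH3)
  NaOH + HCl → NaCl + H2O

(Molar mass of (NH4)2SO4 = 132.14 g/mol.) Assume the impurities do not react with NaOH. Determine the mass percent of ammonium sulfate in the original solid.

68.6 %

n(NaOH) added = 0.0487 × 0.301 = 0.0147 mol
n(HCl) used in back-titration = 0.0277 × 0.495 = 0.0137 mol
n(NaOH) left over = 0.0137 mol (1:1 ratio)
n(NaOH) consumed by analyte = 0.0147 − 0.0137 = 9.47 × 10^-4 mol
From the 1:2 ratio, n((NH4)2SO4) = 1/2 × 9.47 × 10^-4 = 4.74 × 10^-4 mol
mass of (NH4)2SO4 = 4.74 × 10^-4 × 132.14 = 0.0626 g
% (NH4)2SO4 = 0.0626 / 0.0912 × 100 = 68.6 %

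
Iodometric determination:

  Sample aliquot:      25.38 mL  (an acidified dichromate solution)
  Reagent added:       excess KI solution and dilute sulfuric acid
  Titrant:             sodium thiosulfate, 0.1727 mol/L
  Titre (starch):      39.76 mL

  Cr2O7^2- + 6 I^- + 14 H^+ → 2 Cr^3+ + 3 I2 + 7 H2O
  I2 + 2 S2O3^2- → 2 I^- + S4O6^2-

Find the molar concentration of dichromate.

n(S2O3^2-) = 0.03976 × 0.1727 = 6.867 × 10^-3 mol
n(I2) = n(S2O3^2-)/2 = 3.433 × 10^-3 mol
From the 1:3 ratio, n(Cr2O7^2-) in the aliquot = 1/3 × 3.433 × 10^-3 = 1.144 × 10^-3 mol
[Cr2O7^2-] = 1.144 × 10^-3 / 0.02538 = 0.04509 mol/L

0.04509 mol/L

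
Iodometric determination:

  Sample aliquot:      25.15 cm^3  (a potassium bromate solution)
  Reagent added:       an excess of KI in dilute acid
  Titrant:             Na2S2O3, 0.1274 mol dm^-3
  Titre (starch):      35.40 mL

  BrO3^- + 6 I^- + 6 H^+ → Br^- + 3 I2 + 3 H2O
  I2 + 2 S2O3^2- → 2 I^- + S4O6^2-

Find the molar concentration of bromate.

0.02989 mol/L

n(S2O3^2-) = 0.03540 × 0.1274 = 4.510 × 10^-3 mol
n(I2) = n(S2O3^2-)/2 = 2.255 × 10^-3 mol
From the 1:3 ratio, n(BrO3^-) in the aliquot = 1/3 × 2.255 × 10^-3 = 7.517 × 10^-4 mol
[BrO3^-] = 7.517 × 10^-4 / 0.02515 = 0.02989 mol/L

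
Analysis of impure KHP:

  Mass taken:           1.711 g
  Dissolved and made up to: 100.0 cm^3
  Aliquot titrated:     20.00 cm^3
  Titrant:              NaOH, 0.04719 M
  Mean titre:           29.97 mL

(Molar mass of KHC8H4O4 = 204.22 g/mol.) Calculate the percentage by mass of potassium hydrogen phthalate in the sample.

KHC8H4O4 + NaOH → KNaC8H4O4 + H2O
n(NaOH) per titration = 0.02997 × 0.04719 = 1.414 × 10^-3 mol
n(KHC8H4O4) in each aliquot = 1.414 × 10^-3 mol (1:1 ratio)
n(KHC8H4O4) in the whole flask = 1.414 × 10^-3 × 100.0/20.00 = 7.071 × 10^-3 mol
mass of KHC8H4O4 = 7.071 × 10^-3 × 204.22 = 1.444 g
% KHC8H4O4 = 1.444 / 1.711 × 100 = 84.40 %

84.40 %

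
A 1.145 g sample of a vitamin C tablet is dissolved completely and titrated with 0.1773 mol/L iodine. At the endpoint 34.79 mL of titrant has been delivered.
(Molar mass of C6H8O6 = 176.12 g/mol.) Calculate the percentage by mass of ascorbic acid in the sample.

C6H8O6 + I2 → C6H6O6 + 2 HI
n(I2) = 0.03479 L × 0.1773 mol/L = 6.168 × 10^-3 mol
n(C6H8O6) = 6.168 × 10^-3 mol (1:1 ratio)
mass of C6H8O6 = 6.168 × 10^-3 × 176.12 g/mol = 1.086 g
% C6H8O6 = 1.086 / 1.145 × 100 = 94.88 %

94.88 %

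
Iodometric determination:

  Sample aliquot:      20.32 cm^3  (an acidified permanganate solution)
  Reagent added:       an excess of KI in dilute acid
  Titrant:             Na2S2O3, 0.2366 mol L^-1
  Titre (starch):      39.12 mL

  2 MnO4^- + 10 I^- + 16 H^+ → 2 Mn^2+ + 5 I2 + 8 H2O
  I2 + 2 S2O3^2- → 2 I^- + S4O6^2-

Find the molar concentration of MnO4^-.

0.09110 mol/L

n(S2O3^2-) = 0.03912 × 0.2366 = 9.256 × 10^-3 mol
n(I2) = n(S2O3^2-)/2 = 4.628 × 10^-3 mol
From the 2:5 ratio, n(MnO4^-) in the aliquot = 2/5 × 4.628 × 10^-3 = 1.851 × 10^-3 mol
[MnO4^-] = 1.851 × 10^-3 / 0.02032 = 0.09110 mol/L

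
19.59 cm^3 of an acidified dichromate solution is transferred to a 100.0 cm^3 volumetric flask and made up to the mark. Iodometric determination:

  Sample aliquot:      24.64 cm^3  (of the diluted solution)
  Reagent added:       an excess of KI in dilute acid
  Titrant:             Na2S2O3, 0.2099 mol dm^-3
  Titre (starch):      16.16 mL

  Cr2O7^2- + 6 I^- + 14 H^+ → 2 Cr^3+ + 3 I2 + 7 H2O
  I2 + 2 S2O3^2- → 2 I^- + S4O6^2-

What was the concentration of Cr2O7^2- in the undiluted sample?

0.1171 mol/L

n(S2O3^2-) = 0.01616 × 0.2099 = 3.392 × 10^-3 mol
n(I2) = n(S2O3^2-)/2 = 1.696 × 10^-3 mol
From the 1:3 ratio, n(Cr2O7^2-) in the aliquot = 1/3 × 1.696 × 10^-3 = 5.653 × 10^-4 mol
[Cr2O7^2-]_dilute = 5.653 × 10^-4 / 0.02464 = 0.02294 mol/L
[Cr2O7^2-]_original = 0.02294 × 100.0/19.59 = 0.1171 mol/L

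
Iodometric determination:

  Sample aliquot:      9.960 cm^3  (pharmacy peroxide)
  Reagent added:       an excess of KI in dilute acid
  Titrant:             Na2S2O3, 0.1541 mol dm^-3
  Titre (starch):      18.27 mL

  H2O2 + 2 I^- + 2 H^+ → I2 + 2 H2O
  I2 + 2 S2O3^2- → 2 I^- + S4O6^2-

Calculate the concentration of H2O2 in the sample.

0.1413 mol/L

n(S2O3^2-) = 0.01827 × 0.1541 = 2.815 × 10^-3 mol
n(I2) = n(S2O3^2-)/2 = 1.408 × 10^-3 mol
n(H2O2) in the aliquot = 1.408 × 10^-3 mol (1:1 ratio)
[H2O2] = 1.408 × 10^-3 / 0.009960 = 0.1413 mol/L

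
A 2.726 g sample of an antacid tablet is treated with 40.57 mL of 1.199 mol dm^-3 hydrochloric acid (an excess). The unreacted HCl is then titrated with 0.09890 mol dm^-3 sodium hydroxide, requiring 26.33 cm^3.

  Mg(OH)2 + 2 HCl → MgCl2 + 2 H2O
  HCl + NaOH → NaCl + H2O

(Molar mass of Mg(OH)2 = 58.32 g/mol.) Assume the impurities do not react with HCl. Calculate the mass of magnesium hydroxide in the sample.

n(HCl) added = 0.04057 × 1.199 = 0.04864 mol
n(NaOH) used in back-titration = 0.02633 × 0.09890 = 2.604 × 10^-3 mol
n(HCl) left over = 2.604 × 10^-3 mol (1:1 ratio)
n(HCl) consumed by analyte = 0.04864 − 2.604 × 10^-3 = 0.04604 mol
From the 1:2 ratio, n(Mg(OH)2) = 1/2 × 0.04604 = 0.02302 mol
mass of Mg(OH)2 = 0.02302 × 58.32 = 1.343 g

1.343 g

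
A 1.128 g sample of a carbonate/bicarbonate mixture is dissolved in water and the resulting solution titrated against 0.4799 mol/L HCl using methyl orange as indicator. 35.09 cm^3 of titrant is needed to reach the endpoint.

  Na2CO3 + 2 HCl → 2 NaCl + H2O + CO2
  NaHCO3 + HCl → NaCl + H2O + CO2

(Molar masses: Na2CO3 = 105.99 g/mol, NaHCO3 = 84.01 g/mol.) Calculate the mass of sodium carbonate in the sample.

n(HCl) = 0.03509 × 0.4799 = 0.01684 mol
Let x = n(Na2CO3), y = n(NaHCO3).
Titrant: 2x + 1y = 0.01684;  mass: 105.99x + 84.01y = 1.128
Solving, x = 4.622 × 10^-3 mol, y = 7.596 × 10^-3 mol
mass of Na2CO3 = 4.622 × 10^-3 × 105.99 = 0.4899 g

0.4899 g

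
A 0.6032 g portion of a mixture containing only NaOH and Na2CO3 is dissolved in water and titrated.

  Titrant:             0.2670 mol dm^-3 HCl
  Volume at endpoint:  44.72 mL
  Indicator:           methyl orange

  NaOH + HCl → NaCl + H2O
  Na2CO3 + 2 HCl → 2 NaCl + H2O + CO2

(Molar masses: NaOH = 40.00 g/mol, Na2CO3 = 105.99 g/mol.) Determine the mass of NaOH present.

n(HCl) = 0.04472 × 0.2670 = 0.01194 mol
Let x = n(NaOH), y = n(Na2CO3).
Titrant: 1x + 2y = 0.01194;  mass: 40.00x + 105.99y = 0.6032
Solving, x = 2.276 × 10^-3 mol, y = 4.832 × 10^-3 mol
mass of NaOH = 2.276 × 10^-3 × 40.00 = 0.09103 g

0.09103 g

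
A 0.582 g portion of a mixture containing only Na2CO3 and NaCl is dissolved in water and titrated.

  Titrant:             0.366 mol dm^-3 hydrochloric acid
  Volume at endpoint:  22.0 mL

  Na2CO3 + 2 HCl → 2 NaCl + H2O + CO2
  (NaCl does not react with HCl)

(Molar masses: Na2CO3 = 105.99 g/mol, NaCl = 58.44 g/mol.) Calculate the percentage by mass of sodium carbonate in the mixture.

73.3 %

n(HCl) = 0.0220 × 0.366 = 8.05 × 10^-3 mol
Let x = n(Na2CO3), y = n(NaCl).
Titrant: 2x = 8.05 × 10^-3;  mass: 105.99x + 58.44y = 0.582
Solving, x = 4.03 × 10^-3 mol, y = 2.66 × 10^-3 mol
mass of Na2CO3 = 4.03 × 10^-3 × 105.99 = 0.427 g
% Na2CO3 = 0.427 / 0.582 × 100 = 73.3 %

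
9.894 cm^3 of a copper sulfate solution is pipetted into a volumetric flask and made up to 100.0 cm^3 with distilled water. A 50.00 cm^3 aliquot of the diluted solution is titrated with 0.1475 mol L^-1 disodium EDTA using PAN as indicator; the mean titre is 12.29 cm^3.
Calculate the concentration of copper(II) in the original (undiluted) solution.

Cu^2+ + EDTA^4- → [Cu(EDTA)]^2-
n(EDTA) = 0.01229 × 0.1475 = 1.813 × 10^-3 mol
n(Cu2+) in the aliquot = 1.813 × 10^-3 mol (1:1 ratio)
[Cu2+]_dilute = 1.813 × 10^-3 / 0.05000 = 0.03626 mol/L
Dilution factor = 100.0 / 9.894 = 10.11
[Cu2+]_stock = 0.03626 × 10.11 = 0.3664 mol/L

0.3664 mol/L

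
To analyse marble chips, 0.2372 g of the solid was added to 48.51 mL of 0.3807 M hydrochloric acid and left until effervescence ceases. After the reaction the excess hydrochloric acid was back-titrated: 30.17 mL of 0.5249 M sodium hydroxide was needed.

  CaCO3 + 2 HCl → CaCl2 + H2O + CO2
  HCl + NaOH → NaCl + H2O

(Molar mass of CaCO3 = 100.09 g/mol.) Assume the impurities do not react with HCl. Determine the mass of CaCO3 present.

n(HCl) added = 0.04851 × 0.3807 = 0.01847 mol
n(NaOH) used in back-titration = 0.03017 × 0.5249 = 0.01584 mol
n(HCl) left over = 0.01584 mol (1:1 ratio)
n(HCl) consumed by analyte = 0.01847 − 0.01584 = 2.632 × 10^-3 mol
From the 1:2 ratio, n(CaCO3) = 1/2 × 2.632 × 10^-3 = 1.316 × 10^-3 mol
mass of CaCO3 = 1.316 × 10^-3 × 100.09 = 0.1317 g

0.1317 g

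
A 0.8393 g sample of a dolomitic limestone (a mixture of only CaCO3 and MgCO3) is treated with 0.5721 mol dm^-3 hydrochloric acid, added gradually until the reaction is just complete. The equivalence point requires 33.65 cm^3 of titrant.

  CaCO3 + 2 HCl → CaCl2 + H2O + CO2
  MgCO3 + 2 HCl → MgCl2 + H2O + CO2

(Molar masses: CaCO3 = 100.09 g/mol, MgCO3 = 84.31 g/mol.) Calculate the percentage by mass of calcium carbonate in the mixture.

20.98 %

n(HCl) = 0.03365 × 0.5721 = 0.01925 mol
Let x = n(CaCO3), y = n(MgCO3).
Titrant: 2x + 2y = 0.01925;  mass: 100.09x + 84.31y = 0.8393
Solving, x = 1.760 × 10^-3 mol, y = 7.866 × 10^-3 mol
mass of CaCO3 = 1.760 × 10^-3 × 100.09 = 0.1761 g
% CaCO3 = 0.1761 / 0.8393 × 100 = 20.98 %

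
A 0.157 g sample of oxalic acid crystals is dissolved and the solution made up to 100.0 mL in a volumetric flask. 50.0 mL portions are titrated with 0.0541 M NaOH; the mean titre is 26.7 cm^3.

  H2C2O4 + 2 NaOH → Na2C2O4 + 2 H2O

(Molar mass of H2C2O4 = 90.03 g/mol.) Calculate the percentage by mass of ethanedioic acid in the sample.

n(NaOH) per titration = 0.0267 × 0.0541 = 1.44 × 10^-3 mol
From the 1:2 ratio, n(H2C2O4) in each aliquot = 1/2 × 1.44 × 10^-3 = 7.22 × 10^-4 mol
n(H2C2O4) in the whole flask = 7.22 × 10^-4 × 100.0/50.0 = 1.44 × 10^-3 mol
mass of H2C2O4 = 1.44 × 10^-3 × 90.03 = 0.130 g
% H2C2O4 = 0.130 / 0.157 × 100 = 82.8 %

82.8 %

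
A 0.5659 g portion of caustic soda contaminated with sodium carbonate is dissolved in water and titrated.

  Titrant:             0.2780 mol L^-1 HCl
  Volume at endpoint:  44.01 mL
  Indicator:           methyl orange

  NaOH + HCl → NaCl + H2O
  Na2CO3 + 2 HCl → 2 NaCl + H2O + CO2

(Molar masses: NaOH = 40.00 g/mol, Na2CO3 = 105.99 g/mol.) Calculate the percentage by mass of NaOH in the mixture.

44.86 %

n(HCl) = 0.04401 × 0.2780 = 0.01223 mol
Let x = n(NaOH), y = n(Na2CO3).
Titrant: 1x + 2y = 0.01223;  mass: 40.00x + 105.99y = 0.5659
Solving, x = 6.347 × 10^-3 mol, y = 2.944 × 10^-3 mol
mass of NaOH = 6.347 × 10^-3 × 40.00 = 0.2539 g
% NaOH = 0.2539 / 0.5659 × 100 = 44.86 %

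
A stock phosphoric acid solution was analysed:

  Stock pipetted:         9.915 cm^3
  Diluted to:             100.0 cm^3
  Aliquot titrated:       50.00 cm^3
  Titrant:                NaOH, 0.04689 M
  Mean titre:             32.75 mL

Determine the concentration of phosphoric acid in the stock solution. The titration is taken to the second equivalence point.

0.1549 M

H3PO4 + 2 NaOH → Na2HPO4 + 2 H2O
n(NaOH) = 0.03275 × 0.04689 = 1.536 × 10^-3 mol
From the 1:2 ratio, n(H3PO4) in the aliquot = 1/2 × 1.536 × 10^-3 = 7.678 × 10^-4 mol
[H3PO4]_dilute = 7.678 × 10^-4 / 0.05000 = 0.01536 mol/L
Dilution factor = 100.0 / 9.915 = 10.09
[H3PO4]_stock = 0.01536 × 10.09 = 0.1549 mol/L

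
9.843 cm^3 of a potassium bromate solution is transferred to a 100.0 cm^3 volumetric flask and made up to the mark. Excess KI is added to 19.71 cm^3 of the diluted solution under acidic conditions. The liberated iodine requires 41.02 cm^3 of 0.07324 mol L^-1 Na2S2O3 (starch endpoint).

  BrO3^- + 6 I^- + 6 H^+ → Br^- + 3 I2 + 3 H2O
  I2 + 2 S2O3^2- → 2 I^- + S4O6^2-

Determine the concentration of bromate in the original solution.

0.2581 mol/L

n(S2O3^2-) = 0.04102 × 0.07324 = 3.004 × 10^-3 mol
n(I2) = n(S2O3^2-)/2 = 1.502 × 10^-3 mol
From the 1:3 ratio, n(BrO3^-) in the aliquot = 1/3 × 1.502 × 10^-3 = 5.007 × 10^-4 mol
[BrO3^-]_dilute = 5.007 × 10^-4 / 0.01971 = 0.02540 mol/L
[BrO3^-]_original = 0.02540 × 100.0/9.843 = 0.2581 mol/L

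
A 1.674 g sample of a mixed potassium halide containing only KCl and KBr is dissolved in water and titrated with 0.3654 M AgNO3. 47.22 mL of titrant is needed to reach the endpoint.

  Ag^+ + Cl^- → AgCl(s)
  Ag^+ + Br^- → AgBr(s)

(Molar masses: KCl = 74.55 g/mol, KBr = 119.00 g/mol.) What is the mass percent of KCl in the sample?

38.00 %

n(AgNO3) = 0.04722 × 0.3654 = 0.01725 mol
Let x = n(KCl), y = n(KBr).
Titrant: 1x + 1y = 0.01725;  mass: 74.55x + 119.00y = 1.674
Solving, x = 8.532 × 10^-3 mol, y = 8.722 × 10^-3 mol
mass of KCl = 8.532 × 10^-3 × 74.55 = 0.6361 g
% KCl = 0.6361 / 1.674 × 100 = 38.00 %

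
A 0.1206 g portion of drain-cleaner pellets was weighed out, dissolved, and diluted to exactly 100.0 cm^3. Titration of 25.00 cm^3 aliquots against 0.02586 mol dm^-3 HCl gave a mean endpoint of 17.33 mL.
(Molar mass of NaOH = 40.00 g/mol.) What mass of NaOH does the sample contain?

0.07170 g

NaOH + HCl → NaCl + H2O
n(HCl) per titration = 0.01733 × 0.02586 = 4.482 × 10^-4 mol
n(NaOH) in each aliquot = 4.482 × 10^-4 mol (1:1 ratio)
n(NaOH) in the whole flask = 4.482 × 10^-4 × 100.0/25.00 = 1.793 × 10^-3 mol
mass of NaOH = 1.793 × 10^-3 × 40.00 = 0.07170 g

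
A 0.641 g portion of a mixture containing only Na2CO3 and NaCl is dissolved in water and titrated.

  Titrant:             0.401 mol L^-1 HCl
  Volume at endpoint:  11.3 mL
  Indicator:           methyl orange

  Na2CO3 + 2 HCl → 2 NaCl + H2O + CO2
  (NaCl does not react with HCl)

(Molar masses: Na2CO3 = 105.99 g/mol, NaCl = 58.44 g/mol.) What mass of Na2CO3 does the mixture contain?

n(HCl) = 0.0113 × 0.401 = 4.53 × 10^-3 mol
Let x = n(Na2CO3), y = n(NaCl).
Titrant: 2x = 4.53 × 10^-3;  mass: 105.99x + 58.44y = 0.641
Solving, x = 2.27 × 10^-3 mol, y = 6.86 × 10^-3 mol
mass of Na2CO3 = 2.27 × 10^-3 × 105.99 = 0.240 g

0.240 g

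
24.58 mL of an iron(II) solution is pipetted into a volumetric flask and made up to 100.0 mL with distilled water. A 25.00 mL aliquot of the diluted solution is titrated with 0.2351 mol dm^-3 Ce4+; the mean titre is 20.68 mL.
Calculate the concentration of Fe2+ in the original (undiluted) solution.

Ce^4+ + Fe^2+ → Ce^3+ + Fe^3+
n(Ce4+) = 0.02068 × 0.2351 = 4.862 × 10^-3 mol
n(Fe2+) in the aliquot = 4.862 × 10^-3 mol (1:1 ratio)
[Fe2+]_dilute = 4.862 × 10^-3 / 0.02500 = 0.1945 mol/L
Dilution factor = 100.0 / 24.58 = 4.068
[Fe2+]_stock = 0.1945 × 4.068 = 0.7912 mol/L

0.7912 mol/L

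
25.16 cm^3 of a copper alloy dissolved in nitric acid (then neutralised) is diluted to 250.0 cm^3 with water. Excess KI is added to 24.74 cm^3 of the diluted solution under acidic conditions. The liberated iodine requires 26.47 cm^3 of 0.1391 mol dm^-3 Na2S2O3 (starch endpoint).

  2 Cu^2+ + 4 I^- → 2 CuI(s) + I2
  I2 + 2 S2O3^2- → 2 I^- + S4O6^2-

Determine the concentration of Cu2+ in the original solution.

1.479 mol/L

n(S2O3^2-) = 0.02647 × 0.1391 = 3.682 × 10^-3 mol
n(I2) = n(S2O3^2-)/2 = 1.841 × 10^-3 mol
From the 2:1 ratio, n(Cu2+) in the aliquot = 2/1 × 1.841 × 10^-3 = 3.682 × 10^-3 mol
[Cu2+]_dilute = 3.682 × 10^-3 / 0.02474 = 0.1488 mol/L
[Cu2+]_original = 0.1488 × 250.0/25.16 = 1.479 mol/L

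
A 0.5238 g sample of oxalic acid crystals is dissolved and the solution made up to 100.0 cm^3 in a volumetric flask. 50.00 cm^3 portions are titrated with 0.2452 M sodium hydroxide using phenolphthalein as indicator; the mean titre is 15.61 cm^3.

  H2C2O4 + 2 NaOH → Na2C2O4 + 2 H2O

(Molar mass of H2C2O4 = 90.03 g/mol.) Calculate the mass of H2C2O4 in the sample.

0.3446 g

n(NaOH) per titration = 0.01561 × 0.2452 = 3.828 × 10^-3 mol
From the 1:2 ratio, n(H2C2O4) in each aliquot = 1/2 × 3.828 × 10^-3 = 1.914 × 10^-3 mol
n(H2C2O4) in the whole flask = 1.914 × 10^-3 × 100.0/50.00 = 3.828 × 10^-3 mol
mass of H2C2O4 = 3.828 × 10^-3 × 90.03 = 0.3446 g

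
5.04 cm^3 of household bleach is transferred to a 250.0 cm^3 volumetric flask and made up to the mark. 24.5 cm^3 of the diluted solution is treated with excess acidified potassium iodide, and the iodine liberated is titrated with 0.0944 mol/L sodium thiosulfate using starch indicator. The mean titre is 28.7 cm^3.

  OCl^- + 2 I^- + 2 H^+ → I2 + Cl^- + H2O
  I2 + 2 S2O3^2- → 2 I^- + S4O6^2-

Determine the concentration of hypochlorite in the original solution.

n(S2O3^2-) = 0.0287 × 0.0944 = 2.71 × 10^-3 mol
n(I2) = n(S2O3^2-)/2 = 1.35 × 10^-3 mol
n(OCl^-) in the aliquot = 1.35 × 10^-3 mol (1:1 ratio)
[OCl^-]_dilute = 1.35 × 10^-3 / 0.0245 = 0.0553 mol/L
[OCl^-]_original = 0.0553 × 250.0/5.04 = 2.74 mol/L

2.74 mol/L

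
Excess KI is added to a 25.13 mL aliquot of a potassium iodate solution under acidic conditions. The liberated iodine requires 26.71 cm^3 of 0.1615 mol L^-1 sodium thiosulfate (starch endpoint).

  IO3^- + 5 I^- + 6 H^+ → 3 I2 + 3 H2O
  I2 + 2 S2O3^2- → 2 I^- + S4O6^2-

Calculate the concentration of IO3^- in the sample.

n(S2O3^2-) = 0.02671 × 0.1615 = 4.314 × 10^-3 mol
n(I2) = n(S2O3^2-)/2 = 2.157 × 10^-3 mol
From the 1:3 ratio, n(IO3^-) in the aliquot = 1/3 × 2.157 × 10^-3 = 7.189 × 10^-4 mol
[IO3^-] = 7.189 × 10^-4 / 0.02513 = 0.02861 mol/L

0.02861 mol/L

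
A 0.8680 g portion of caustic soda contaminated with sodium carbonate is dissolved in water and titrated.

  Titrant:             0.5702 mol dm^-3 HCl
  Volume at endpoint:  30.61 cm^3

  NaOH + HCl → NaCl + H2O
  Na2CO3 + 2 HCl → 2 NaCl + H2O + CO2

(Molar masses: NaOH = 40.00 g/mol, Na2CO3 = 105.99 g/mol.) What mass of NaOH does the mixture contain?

n(HCl) = 0.03061 × 0.5702 = 0.01745 mol
Let x = n(NaOH), y = n(Na2CO3).
Titrant: 1x + 2y = 0.01745;  mass: 40.00x + 105.99y = 0.8680
Solving, x = 4.384 × 10^-3 mol, y = 6.535 × 10^-3 mol
mass of NaOH = 4.384 × 10^-3 × 40.00 = 0.1753 g

0.1753 g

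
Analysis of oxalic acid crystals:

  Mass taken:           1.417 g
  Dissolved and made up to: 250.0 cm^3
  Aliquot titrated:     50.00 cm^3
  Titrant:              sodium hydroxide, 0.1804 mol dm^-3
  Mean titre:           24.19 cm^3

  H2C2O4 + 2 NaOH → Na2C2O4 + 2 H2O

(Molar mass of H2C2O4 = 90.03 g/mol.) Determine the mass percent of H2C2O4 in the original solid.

n(NaOH) per titration = 0.02419 × 0.1804 = 4.364 × 10^-3 mol
From the 1:2 ratio, n(H2C2O4) in each aliquot = 1/2 × 4.364 × 10^-3 = 2.182 × 10^-3 mol
n(H2C2O4) in the whole flask = 2.182 × 10^-3 × 250.0/50.00 = 0.01091 mol
mass of H2C2O4 = 0.01091 × 90.03 = 0.9822 g
% H2C2O4 = 0.9822 / 1.417 × 100 = 69.32 %

69.32 %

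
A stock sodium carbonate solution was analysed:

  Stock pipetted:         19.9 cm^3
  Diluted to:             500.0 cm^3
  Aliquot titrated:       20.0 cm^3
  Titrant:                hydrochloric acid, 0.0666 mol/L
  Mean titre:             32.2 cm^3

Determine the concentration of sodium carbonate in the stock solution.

Na2CO3 + 2 HCl → 2 NaCl + H2O + CO2
n(HCl) = 0.0322 × 0.0666 = 2.14 × 10^-3 mol
From the 1:2 ratio, n(Na2CO3) in the aliquot = 1/2 × 2.14 × 10^-3 = 1.07 × 10^-3 mol
[Na2CO3]_dilute = 1.07 × 10^-3 / 0.0200 = 0.0536 mol/L
Dilution factor = 500.0 / 19.9 = 25.13
[Na2CO3]_stock = 0.0536 × 25.13 = 1.35 mol/L

1.35 mol/L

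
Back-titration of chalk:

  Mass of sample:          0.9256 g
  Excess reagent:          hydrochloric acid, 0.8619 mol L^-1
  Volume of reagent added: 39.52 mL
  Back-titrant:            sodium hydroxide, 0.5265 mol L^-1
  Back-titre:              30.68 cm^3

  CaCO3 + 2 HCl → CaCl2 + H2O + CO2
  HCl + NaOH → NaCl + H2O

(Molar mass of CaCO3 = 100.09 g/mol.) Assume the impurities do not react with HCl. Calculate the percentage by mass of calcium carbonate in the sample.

n(HCl) added = 0.03952 × 0.8619 = 0.03406 mol
n(NaOH) used in back-titration = 0.03068 × 0.5265 = 0.01615 mol
n(HCl) left over = 0.01615 mol (1:1 ratio)
n(HCl) consumed by analyte = 0.03406 − 0.01615 = 0.01791 mol
From the 1:2 ratio, n(CaCO3) = 1/2 × 0.01791 = 8.955 × 10^-3 mol
mass of CaCO3 = 8.955 × 10^-3 × 100.09 = 0.8963 g
% CaCO3 = 0.8963 / 0.9256 × 100 = 96.83 %

96.83 %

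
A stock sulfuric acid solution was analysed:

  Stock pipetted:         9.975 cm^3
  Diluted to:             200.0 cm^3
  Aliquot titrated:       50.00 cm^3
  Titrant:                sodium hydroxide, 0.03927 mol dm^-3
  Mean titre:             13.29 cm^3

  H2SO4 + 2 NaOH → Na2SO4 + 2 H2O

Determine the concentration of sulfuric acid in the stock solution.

0.1046 mol/L

n(NaOH) = 0.01329 × 0.03927 = 5.219 × 10^-4 mol
From the 1:2 ratio, n(H2SO4) in the aliquot = 1/2 × 5.219 × 10^-4 = 2.609 × 10^-4 mol
[H2SO4]_dilute = 2.609 × 10^-4 / 0.05000 = 0.005219 mol/L
Dilution factor = 200.0 / 9.975 = 20.05
[H2SO4]_stock = 0.005219 × 20.05 = 0.1046 mol/L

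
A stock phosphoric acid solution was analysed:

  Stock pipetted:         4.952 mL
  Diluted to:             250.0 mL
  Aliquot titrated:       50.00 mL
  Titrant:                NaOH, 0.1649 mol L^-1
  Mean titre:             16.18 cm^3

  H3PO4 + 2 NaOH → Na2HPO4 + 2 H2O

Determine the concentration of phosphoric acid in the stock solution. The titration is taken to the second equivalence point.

n(NaOH) = 0.01618 × 0.1649 = 2.668 × 10^-3 mol
From the 1:2 ratio, n(H3PO4) in the aliquot = 1/2 × 2.668 × 10^-3 = 1.334 × 10^-3 mol
[H3PO4]_dilute = 1.334 × 10^-3 / 0.05000 = 0.02668 mol/L
Dilution factor = 250.0 / 4.952 = 50.48
[H3PO4]_stock = 0.02668 × 50.48 = 1.347 mol/L

1.347 mol/L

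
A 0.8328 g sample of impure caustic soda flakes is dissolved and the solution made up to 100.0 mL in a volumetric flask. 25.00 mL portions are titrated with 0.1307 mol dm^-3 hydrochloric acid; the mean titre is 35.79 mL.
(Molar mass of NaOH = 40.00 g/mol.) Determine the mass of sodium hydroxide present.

NaOH + HCl → NaCl + H2O
n(HCl) per titration = 0.03579 × 0.1307 = 4.678 × 10^-3 mol
n(NaOH) in each aliquot = 4.678 × 10^-3 mol (1:1 ratio)
n(NaOH) in the whole flask = 4.678 × 10^-3 × 100.0/25.00 = 0.01871 mol
mass of NaOH = 0.01871 × 40.00 = 0.7484 g

0.7484 g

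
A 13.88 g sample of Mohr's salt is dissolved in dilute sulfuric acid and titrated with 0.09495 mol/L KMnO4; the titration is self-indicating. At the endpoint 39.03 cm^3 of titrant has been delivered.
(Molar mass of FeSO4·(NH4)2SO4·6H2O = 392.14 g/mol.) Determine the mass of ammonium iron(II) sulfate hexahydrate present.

MnO4^- + 5 Fe^2+ + 8 H^+ → Mn^2+ + 5 Fe^3+ + 4 H2O
n(KMnO4) = 0.03903 L × 0.09495 mol/L = 3.706 × 10^-3 mol
From the 5:1 ratio, n(FeSO4·(NH4)2SO4·6H2O) = 5/1 × 3.706 × 10^-3 = 0.01853 mol
mass of FeSO4·(NH4)2SO4·6H2O = 0.01853 × 392.14 g/mol = 7.266 g

7.266 g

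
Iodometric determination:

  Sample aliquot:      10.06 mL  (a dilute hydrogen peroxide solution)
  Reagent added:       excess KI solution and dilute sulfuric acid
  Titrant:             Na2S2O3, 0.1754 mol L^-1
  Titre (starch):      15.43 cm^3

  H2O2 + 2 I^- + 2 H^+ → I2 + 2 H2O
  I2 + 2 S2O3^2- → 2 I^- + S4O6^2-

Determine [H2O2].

n(S2O3^2-) = 0.01543 × 0.1754 = 2.706 × 10^-3 mol
n(I2) = n(S2O3^2-)/2 = 1.353 × 10^-3 mol
n(H2O2) in the aliquot = 1.353 × 10^-3 mol (1:1 ratio)
[H2O2] = 1.353 × 10^-3 / 0.01006 = 0.1345 mol/L

0.1345 mol/L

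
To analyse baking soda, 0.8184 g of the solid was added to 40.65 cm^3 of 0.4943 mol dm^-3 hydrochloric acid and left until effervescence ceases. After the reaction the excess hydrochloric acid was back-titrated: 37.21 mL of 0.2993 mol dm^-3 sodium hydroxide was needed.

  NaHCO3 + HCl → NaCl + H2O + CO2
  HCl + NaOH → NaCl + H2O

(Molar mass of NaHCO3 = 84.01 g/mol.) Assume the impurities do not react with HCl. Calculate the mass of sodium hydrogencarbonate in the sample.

0.7524 g

n(HCl) added = 0.04065 × 0.4943 = 0.02009 mol
n(NaOH) used in back-titration = 0.03721 × 0.2993 = 0.01114 mol
n(HCl) left over = 0.01114 mol (1:1 ratio)
n(HCl) consumed by analyte = 0.02009 − 0.01114 = 8.956 × 10^-3 mol
n(NaHCO3) = 8.956 × 10^-3 mol (1:1 ratio)
mass of NaHCO3 = 8.956 × 10^-3 × 84.01 = 0.7524 g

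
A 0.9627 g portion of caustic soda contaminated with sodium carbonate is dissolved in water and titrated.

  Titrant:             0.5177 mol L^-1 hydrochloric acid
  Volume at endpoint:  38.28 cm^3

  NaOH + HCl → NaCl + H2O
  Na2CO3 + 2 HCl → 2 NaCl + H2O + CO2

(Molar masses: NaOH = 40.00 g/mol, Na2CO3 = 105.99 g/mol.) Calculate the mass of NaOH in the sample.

n(HCl) = 0.03828 × 0.5177 = 0.01982 mol
Let x = n(NaOH), y = n(Na2CO3).
Titrant: 1x + 2y = 0.01982;  mass: 40.00x + 105.99y = 0.9627
Solving, x = 6.736 × 10^-3 mol, y = 6.541 × 10^-3 mol
mass of NaOH = 6.736 × 10^-3 × 40.00 = 0.2694 g

0.2694 g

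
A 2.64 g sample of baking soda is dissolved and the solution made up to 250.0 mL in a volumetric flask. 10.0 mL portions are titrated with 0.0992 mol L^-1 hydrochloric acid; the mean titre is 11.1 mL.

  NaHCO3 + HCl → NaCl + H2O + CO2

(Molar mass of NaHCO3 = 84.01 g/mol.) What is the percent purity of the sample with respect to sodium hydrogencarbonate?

87.6 %

n(HCl) per titration = 0.0111 × 0.0992 = 1.10 × 10^-3 mol
n(NaHCO3) in each aliquot = 1.10 × 10^-3 mol (1:1 ratio)
n(NaHCO3) in the whole flask = 1.10 × 10^-3 × 250.0/10.0 = 0.0275 mol
mass of NaHCO3 = 0.0275 × 84.01 = 2.31 g
% NaHCO3 = 2.31 / 2.64 × 100 = 87.6 %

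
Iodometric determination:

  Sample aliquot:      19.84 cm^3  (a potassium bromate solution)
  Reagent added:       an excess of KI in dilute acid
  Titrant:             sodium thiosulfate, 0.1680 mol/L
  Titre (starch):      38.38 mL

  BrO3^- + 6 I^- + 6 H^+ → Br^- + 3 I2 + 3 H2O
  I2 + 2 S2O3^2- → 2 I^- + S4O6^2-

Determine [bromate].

n(S2O3^2-) = 0.03838 × 0.1680 = 6.448 × 10^-3 mol
n(I2) = n(S2O3^2-)/2 = 3.224 × 10^-3 mol
From the 1:3 ratio, n(BrO3^-) in the aliquot = 1/3 × 3.224 × 10^-3 = 1.075 × 10^-3 mol
[BrO3^-] = 1.075 × 10^-3 / 0.01984 = 0.05417 mol/L

0.05417 mol/L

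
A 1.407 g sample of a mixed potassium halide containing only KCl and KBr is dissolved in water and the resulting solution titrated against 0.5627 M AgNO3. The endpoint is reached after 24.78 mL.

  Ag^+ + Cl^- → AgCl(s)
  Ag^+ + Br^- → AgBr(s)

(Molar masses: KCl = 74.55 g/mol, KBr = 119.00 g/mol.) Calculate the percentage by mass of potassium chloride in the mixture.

n(AgNO3) = 0.02478 × 0.5627 = 0.01394 mol
Let x = n(KCl), y = n(KBr).
Titrant: 1x + 1y = 0.01394;  mass: 74.55x + 119.00y = 1.407
Solving, x = 5.676 × 10^-3 mol, y = 8.268 × 10^-3 mol
mass of KCl = 5.676 × 10^-3 × 74.55 = 0.4232 g
% KCl = 0.4232 / 1.407 × 100 = 30.07 %

30.07 %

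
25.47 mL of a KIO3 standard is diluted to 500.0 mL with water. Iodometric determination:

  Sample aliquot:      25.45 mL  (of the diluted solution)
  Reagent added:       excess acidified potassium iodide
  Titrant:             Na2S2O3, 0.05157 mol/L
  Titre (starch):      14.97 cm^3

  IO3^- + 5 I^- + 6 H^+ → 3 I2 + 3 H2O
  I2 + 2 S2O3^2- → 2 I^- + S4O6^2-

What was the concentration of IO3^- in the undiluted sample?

n(S2O3^2-) = 0.01497 × 0.05157 = 7.720 × 10^-4 mol
n(I2) = n(S2O3^2-)/2 = 3.860 × 10^-4 mol
From the 1:3 ratio, n(IO3^-) in the aliquot = 1/3 × 3.860 × 10^-4 = 1.287 × 10^-4 mol
[IO3^-]_dilute = 1.287 × 10^-4 / 0.02545 = 0.005056 mol/L
[IO3^-]_original = 0.005056 × 500.0/25.47 = 0.09925 mol/L

0.09925 mol/L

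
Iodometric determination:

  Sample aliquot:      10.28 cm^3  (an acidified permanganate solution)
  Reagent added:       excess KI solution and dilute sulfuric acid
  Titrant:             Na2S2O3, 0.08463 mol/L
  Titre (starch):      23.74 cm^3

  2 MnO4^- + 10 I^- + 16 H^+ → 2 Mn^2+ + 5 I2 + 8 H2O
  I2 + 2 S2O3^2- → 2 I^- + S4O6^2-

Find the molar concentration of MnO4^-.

n(S2O3^2-) = 0.02374 × 0.08463 = 2.009 × 10^-3 mol
n(I2) = n(S2O3^2-)/2 = 1.005 × 10^-3 mol
From the 2:5 ratio, n(MnO4^-) in the aliquot = 2/5 × 1.005 × 10^-3 = 4.018 × 10^-4 mol
[MnO4^-] = 4.018 × 10^-4 / 0.01028 = 0.03909 mol/L

0.03909 mol/L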